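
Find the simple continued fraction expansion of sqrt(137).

[11; (1, 2, 2, 1, 1, 2, 2, 1, 22)]

Write x_i = (sqrt(137) + m_i)/d_i with (m_0, d_0) = (0, 1). a_0 = floor(sqrt(137)) = 11, since 11^2 = 121 <= 137 < 144 = 12^2.
Iterate m_{i+1} = d_i*a_i - m_i, d_{i+1} = (137 - m_{i+1}^2)/d_i, a_{i+1} = floor((a_0 + m_{i+1})/d_{i+1}):
  m_1 = 1*11 - 0 = 11, d_1 = (137 - 11^2)/1 = 16/1 = 16, a_1 = floor((11 + 11)/16) = 1.
  m_2 = 16*1 - 11 = 5, d_2 = (137 - 5^2)/16 = 112/16 = 7, a_2 = floor((11 + 5)/7) = 2.
  m_3 = 7*2 - 5 = 9, d_3 = (137 - 9^2)/7 = 56/7 = 8, a_3 = floor((11 + 9)/8) = 2.
  m_4 = 8*2 - 9 = 7, d_4 = (137 - 7^2)/8 = 88/8 = 11, a_4 = floor((11 + 7)/11) = 1.
  m_5 = 11*1 - 7 = 4, d_5 = (137 - 4^2)/11 = 121/11 = 11, a_5 = floor((11 + 4)/11) = 1.
  m_6 = 11*1 - 4 = 7, d_6 = (137 - 7^2)/11 = 88/11 = 8, a_6 = floor((11 + 7)/8) = 2.
  m_7 = 8*2 - 7 = 9, d_7 = (137 - 9^2)/8 = 56/8 = 7, a_7 = floor((11 + 9)/7) = 2.
  m_8 = 7*2 - 9 = 5, d_8 = (137 - 5^2)/7 = 112/7 = 16, a_8 = floor((11 + 5)/16) = 1.
  m_9 = 16*1 - 5 = 11, d_9 = (137 - 11^2)/16 = 16/16 = 1, a_9 = floor((11 + 11)/1) = 22.
  m_10 = 1*22 - 11 = 11, d_10 = (137 - 11^2)/1 = 16/1 = 16: (m_10, d_10) = (m_1, d_1) = (11, 16), so from here the quotients repeat a_1, ..., a_9; the period length is 9.
Hence the expansion of sqrt(137) is a_0 = 11 followed by the repeating block 1, 2, 2, 1, 1, 2, 2, 1, 22 (period 9).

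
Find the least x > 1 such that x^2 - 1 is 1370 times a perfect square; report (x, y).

(x, y) = (2739, 74)

First expand sqrt(1370) as a continued fraction. With x_i = (sqrt(1370) + m_i)/d_i and (m_0, d_0) = (0, 1): a_0 = floor(sqrt(1370)) = 37, since 37^2 = 1369 <= 1370 < 1444 = 38^2.
Iterate m_{i+1} = d_i*a_i - m_i, d_{i+1} = (1370 - m_{i+1}^2)/d_i, a_{i+1} = floor((a_0 + m_{i+1})/d_{i+1}):
  m_1 = 1*37 - 0 = 37, d_1 = (1370 - 37^2)/1 = 1/1 = 1, a_1 = floor((37 + 37)/1) = 74.
  m_2 = 1*74 - 37 = 37, d_2 = (1370 - 37^2)/1 = 1/1 = 1: (m_2, d_2) = (m_1, d_1) = (37, 1), so from here the quotient a_1 repeats; the period length is 1.
So sqrt(1370) = [37; (74)] with period length k = 1.
k is odd, so (p_{k-1}, q_{k-1}) only solves x^2 - 1370y^2 = -1 and the fundamental solution of x^2 - 1370y^2 = 1 is (p_{2k-1}, q_{2k-1}) = (p_1, q_1); compute convergents through index 1, running through the period twice.
Convergents (p_i = a_i*p_{i-1} + p_{i-2}, q_i = a_i*q_{i-1} + q_{i-2} with p_{-2}=0, p_{-1}=1, q_{-2}=1, q_{-1}=0):
  i=0: a_0=37, p_0 = 37*1 + 0 = 37, q_0 = 37*0 + 1 = 1.
  i=1: a_1=74, p_1 = 74*37 + 1 = 2739, q_1 = 74*1 + 0 = 74.
Indeed p_0^2 - 1370*q_0^2 = 1369 - 1370 = -1, not +1.
Check: 2739^2 - 1370*74^2 = 7502121 - 7502120 = 1, so (x, y) = (2739, 74) solves the equation, and by the theorem it is the least positive solution.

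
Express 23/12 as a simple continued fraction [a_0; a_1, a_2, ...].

Run the Euclidean algorithm on 23 and 12; the successive quotients are the partial quotients a_0, a_1, ... (each step inverts the fractional part left over by the previous one):
  23 = 1*12 + 11, so a_0 = 1.
  12 = 1*11 + 1, so a_1 = 1.
  11 = 11*1 + 0, so a_2 = 11.
The remainder reaches 0 after 3 divisions, so the expansion has 3 partial quotients, read off in order.

[1; 1, 11]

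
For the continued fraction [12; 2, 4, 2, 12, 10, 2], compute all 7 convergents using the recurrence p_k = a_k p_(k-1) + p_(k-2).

12/1, 25/2, 112/9, 249/20, 3100/249, 31249/2510, 65598/5269

Using the convergent recurrence p_i = a_i*p_{i-1} + p_{i-2}, q_i = a_i*q_{i-1} + q_{i-2} with p_{-2}=0, p_{-1}=1, q_{-2}=1, q_{-1}=0:
  i=0: a_0=12, p_0 = 12*1 + 0 = 12, q_0 = 12*0 + 1 = 1.
  i=1: a_1=2, p_1 = 2*12 + 1 = 25, q_1 = 2*1 + 0 = 2.
  i=2: a_2=4, p_2 = 4*25 + 12 = 112, q_2 = 4*2 + 1 = 9.
  i=3: a_3=2, p_3 = 2*112 + 25 = 249, q_3 = 2*9 + 2 = 20.
  i=4: a_4=12, p_4 = 12*249 + 112 = 3100, q_4 = 12*20 + 9 = 249.
  i=5: a_5=10, p_5 = 10*3100 + 249 = 31249, q_5 = 10*249 + 20 = 2510.
  i=6: a_6=2, p_6 = 2*31249 + 3100 = 65598, q_6 = 2*2510 + 249 = 5269.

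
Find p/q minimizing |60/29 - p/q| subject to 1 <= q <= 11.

Expand x = 60/29 as a continued fraction with the Euclidean algorithm:
  60 = 2*29 + 2, so a_0 = 2.
  29 = 14*2 + 1, so a_1 = 14.
  2 = 2*1 + 0, so a_2 = 2.
so x = [2; 14, 2].
Convergents (p_i = a_i*p_{i-1} + p_{i-2}, q_i = a_i*q_{i-1} + q_{i-2} with p_{-2}=0, p_{-1}=1, q_{-2}=1, q_{-1}=0), until the denominator exceeds 11:
  i=0: a_0=2, p_0 = 2*1 + 0 = 2, q_0 = 2*0 + 1 = 1.
  i=1: a_1=14, p_1 = 14*2 + 1 = 29, q_1 = 14*1 + 0 = 14.
q_1 = 14 > 11, so the last convergent with denominator <= 11 is p_0/q_0 = 2/1.
The closest fraction with denominator <= 11 is either p_0/q_0 or the intermediate fraction (k*p_0 + p_{-1})/(k*q_0 + q_{-1}) with the largest k >= 1 whose denominator stays <= 11; these approach x as k grows, and every other convergent or intermediate fraction in range is farther away.
Largest k: floor((11 - q_{-1})/q_0) = floor((11 - 0)/1) = 11 (using the seeds p_{-1} = 1, q_{-1} = 0).
That gives (11*2 + 1)/(11*1 + 0) = 23/11.
Compare the errors: |x - 2/1| = |60*1 - 2*29|/(29*1) = 2/29, and |x - 23/11| = |60*11 - 23*29|/(29*11) = 7/319.
Cross-multiplying, 7*29 = 203 < 638 = 2*319, so 7/319 is smaller: the intermediate fraction 23/11 is closer to x than 2/1.

23/11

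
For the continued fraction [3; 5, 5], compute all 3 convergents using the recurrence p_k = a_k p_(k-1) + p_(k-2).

3/1, 16/5, 83/26

Using the convergent recurrence p_i = a_i*p_{i-1} + p_{i-2}, q_i = a_i*q_{i-1} + q_{i-2} with p_{-2}=0, p_{-1}=1, q_{-2}=1, q_{-1}=0:
  i=0: a_0=3, p_0 = 3*1 + 0 = 3, q_0 = 3*0 + 1 = 1.
  i=1: a_1=5, p_1 = 5*3 + 1 = 16, q_1 = 5*1 + 0 = 5.
  i=2: a_2=5, p_2 = 5*16 + 3 = 83, q_2 = 5*5 + 1 = 26.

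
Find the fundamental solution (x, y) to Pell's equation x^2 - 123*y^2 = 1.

First expand sqrt(123) as a continued fraction. With x_i = (sqrt(123) + m_i)/d_i and (m_0, d_0) = (0, 1): a_0 = floor(sqrt(123)) = 11, since 11^2 = 121 <= 123 < 144 = 12^2.
Iterate m_{i+1} = d_i*a_i - m_i, d_{i+1} = (123 - m_{i+1}^2)/d_i, a_{i+1} = floor((a_0 + m_{i+1})/d_{i+1}):
  m_1 = 1*11 - 0 = 11, d_1 = (123 - 11^2)/1 = 2/1 = 2, a_1 = floor((11 + 11)/2) = 11.
  m_2 = 2*11 - 11 = 11, d_2 = (123 - 11^2)/2 = 2/2 = 1, a_2 = floor((11 + 11)/1) = 22.
  m_3 = 1*22 - 11 = 11, d_3 = (123 - 11^2)/1 = 2/1 = 2: (m_3, d_3) = (m_1, d_1) = (11, 2), so from here the quotients repeat a_1, a_2; the period length is 2.
So sqrt(123) = [11; (11, 22)] with period length k = 2.
k is even, so the fundamental solution of x^2 - 123y^2 = 1 is (p_{k-1}, q_{k-1}) = (p_1, q_1); compute convergents through index 1.
Convergents (p_i = a_i*p_{i-1} + p_{i-2}, q_i = a_i*q_{i-1} + q_{i-2} with p_{-2}=0, p_{-1}=1, q_{-2}=1, q_{-1}=0):
  i=0: a_0=11, p_0 = 11*1 + 0 = 11, q_0 = 11*0 + 1 = 1.
  i=1: a_1=11, p_1 = 11*11 + 1 = 122, q_1 = 11*1 + 0 = 11.
Check: 122^2 - 123*11^2 = 14884 - 14883 = 1, so (x, y) = (122, 11) solves the equation, and by the theorem it is the least positive solution.

(x, y) = (122, 11)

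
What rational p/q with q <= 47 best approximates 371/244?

38/25

Expand x = 371/244 as a continued fraction with the Euclidean algorithm:
  371 = 1*244 + 127, so a_0 = 1.
  244 = 1*127 + 117, so a_1 = 1.
  127 = 1*117 + 10, so a_2 = 1.
  117 = 11*10 + 7, so a_3 = 11.
  10 = 1*7 + 3, so a_4 = 1.
  7 = 2*3 + 1, so a_5 = 2.
  3 = 3*1 + 0, so a_6 = 3.
so x = [1; 1, 1, 11, 1, 2, 3].
Convergents (p_i = a_i*p_{i-1} + p_{i-2}, q_i = a_i*q_{i-1} + q_{i-2} with p_{-2}=0, p_{-1}=1, q_{-2}=1, q_{-1}=0), until the denominator exceeds 47:
  i=0: a_0=1, p_0 = 1*1 + 0 = 1, q_0 = 1*0 + 1 = 1.
  i=1: a_1=1, p_1 = 1*1 + 1 = 2, q_1 = 1*1 + 0 = 1.
  i=2: a_2=1, p_2 = 1*2 + 1 = 3, q_2 = 1*1 + 1 = 2.
  i=3: a_3=11, p_3 = 11*3 + 2 = 35, q_3 = 11*2 + 1 = 23.
  i=4: a_4=1, p_4 = 1*35 + 3 = 38, q_4 = 1*23 + 2 = 25.
  i=5: a_5=2, p_5 = 2*38 + 35 = 111, q_5 = 2*25 + 23 = 73.
q_5 = 73 > 47, so the last convergent with denominator <= 47 is p_4/q_4 = 38/25.
The closest fraction with denominator <= 47 is either p_4/q_4 or the intermediate fraction (k*p_4 + p_3)/(k*q_4 + q_3) with the largest k >= 1 whose denominator stays <= 47; these approach x as k grows, and every other convergent or intermediate fraction in range is farther away.
Largest k: floor((47 - q_3)/q_4) = floor((47 - 23)/25) = 0.
Since k = 0, no intermediate fraction beyond p_4/q_4 has denominator <= 47, so the convergent 38/25 is the closest (its error is |371*25 - 38*244|/(244*25) = 3/6100).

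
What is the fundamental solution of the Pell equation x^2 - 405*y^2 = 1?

First expand sqrt(405) as a continued fraction. With x_i = (sqrt(405) + m_i)/d_i and (m_0, d_0) = (0, 1): a_0 = floor(sqrt(405)) = 20, since 20^2 = 400 <= 405 < 441 = 21^2.
Iterate m_{i+1} = d_i*a_i - m_i, d_{i+1} = (405 - m_{i+1}^2)/d_i, a_{i+1} = floor((a_0 + m_{i+1})/d_{i+1}):
  m_1 = 1*20 - 0 = 20, d_1 = (405 - 20^2)/1 = 5/1 = 5, a_1 = floor((20 + 20)/5) = 8.
  m_2 = 5*8 - 20 = 20, d_2 = (405 - 20^2)/5 = 5/5 = 1, a_2 = floor((20 + 20)/1) = 40.
  m_3 = 1*40 - 20 = 20, d_3 = (405 - 20^2)/1 = 5/1 = 5: (m_3, d_3) = (m_1, d_1) = (20, 5), so from here the quotients repeat a_1, a_2; the period length is 2.
So sqrt(405) = [20; (8, 40)] with period length k = 2.
k is even, so the fundamental solution of x^2 - 405y^2 = 1 is (p_{k-1}, q_{k-1}) = (p_1, q_1); compute convergents through index 1.
Convergents (p_i = a_i*p_{i-1} + p_{i-2}, q_i = a_i*q_{i-1} + q_{i-2} with p_{-2}=0, p_{-1}=1, q_{-2}=1, q_{-1}=0):
  i=0: a_0=20, p_0 = 20*1 + 0 = 20, q_0 = 20*0 + 1 = 1.
  i=1: a_1=8, p_1 = 8*20 + 1 = 161, q_1 = 8*1 + 0 = 8.
Check: 161^2 - 405*8^2 = 25921 - 25920 = 1, so (x, y) = (161, 8) solves the equation, and by the theorem it is the least positive solution.

(x, y) = (161, 8)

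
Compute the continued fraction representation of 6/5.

Run the Euclidean algorithm on 6 and 5; the successive quotients are the partial quotients a_0, a_1, ... (each step inverts the fractional part left over by the previous one):
  6 = 1*5 + 1, so a_0 = 1.
  5 = 5*1 + 0, so a_1 = 5.
The remainder reaches 0 after 2 divisions, so the expansion has 2 partial quotients, read off in order.

[1; 5]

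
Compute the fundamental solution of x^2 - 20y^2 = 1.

(x, y) = (9, 2)

First expand sqrt(20) as a continued fraction. With x_i = (sqrt(20) + m_i)/d_i and (m_0, d_0) = (0, 1): a_0 = floor(sqrt(20)) = 4, since 4^2 = 16 <= 20 < 25 = 5^2.
Iterate m_{i+1} = d_i*a_i - m_i, d_{i+1} = (20 - m_{i+1}^2)/d_i, a_{i+1} = floor((a_0 + m_{i+1})/d_{i+1}):
  m_1 = 1*4 - 0 = 4, d_1 = (20 - 4^2)/1 = 4/1 = 4, a_1 = floor((4 + 4)/4) = 2.
  m_2 = 4*2 - 4 = 4, d_2 = (20 - 4^2)/4 = 4/4 = 1, a_2 = floor((4 + 4)/1) = 8.
  m_3 = 1*8 - 4 = 4, d_3 = (20 - 4^2)/1 = 4/1 = 4: (m_3, d_3) = (m_1, d_1) = (4, 4), so from here the quotients repeat a_1, a_2; the period length is 2.
So sqrt(20) = [4; (2, 8)] with period length k = 2.
k is even, so the fundamental solution of x^2 - 20y^2 = 1 is (p_{k-1}, q_{k-1}) = (p_1, q_1); compute convergents through index 1.
Convergents (p_i = a_i*p_{i-1} + p_{i-2}, q_i = a_i*q_{i-1} + q_{i-2} with p_{-2}=0, p_{-1}=1, q_{-2}=1, q_{-1}=0):
  i=0: a_0=4, p_0 = 4*1 + 0 = 4, q_0 = 4*0 + 1 = 1.
  i=1: a_1=2, p_1 = 2*4 + 1 = 9, q_1 = 2*1 + 0 = 2.
Check: 9^2 - 20*2^2 = 81 - 80 = 1, so (x, y) = (9, 2) solves the equation, and by the theorem it is the least positive solution.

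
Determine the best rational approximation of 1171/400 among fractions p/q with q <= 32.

Expand x = 1171/400 as a continued fraction with the Euclidean algorithm:
  1171 = 2*400 + 371, so a_0 = 2.
  400 = 1*371 + 29, so a_1 = 1.
  371 = 12*29 + 23, so a_2 = 12.
  29 = 1*23 + 6, so a_3 = 1.
  23 = 3*6 + 5, so a_4 = 3.
  6 = 1*5 + 1, so a_5 = 1.
  5 = 5*1 + 0, so a_6 = 5.
so x = [2; 1, 12, 1, 3, 1, 5].
Convergents (p_i = a_i*p_{i-1} + p_{i-2}, q_i = a_i*q_{i-1} + q_{i-2} with p_{-2}=0, p_{-1}=1, q_{-2}=1, q_{-1}=0), until the denominator exceeds 32:
  i=0: a_0=2, p_0 = 2*1 + 0 = 2, q_0 = 2*0 + 1 = 1.
  i=1: a_1=1, p_1 = 1*2 + 1 = 3, q_1 = 1*1 + 0 = 1.
  i=2: a_2=12, p_2 = 12*3 + 2 = 38, q_2 = 12*1 + 1 = 13.
  i=3: a_3=1, p_3 = 1*38 + 3 = 41, q_3 = 1*13 + 1 = 14.
  i=4: a_4=3, p_4 = 3*41 + 38 = 161, q_4 = 3*14 + 13 = 55.
q_4 = 55 > 32, so the last convergent with denominator <= 32 is p_3/q_3 = 41/14.
The closest fraction with denominator <= 32 is either p_3/q_3 or the intermediate fraction (k*p_3 + p_2)/(k*q_3 + q_2) with the largest k >= 1 whose denominator stays <= 32; these approach x as k grows, and every other convergent or intermediate fraction in range is farther away.
Largest k: floor((32 - q_2)/q_3) = floor((32 - 13)/14) = 1.
That gives (1*41 + 38)/(1*14 + 13) = 79/27.
Compare the errors: |x - 41/14| = |1171*14 - 41*400|/(400*14) = 6/5600, and |x - 79/27| = |1171*27 - 79*400|/(400*27) = 17/10800.
Cross-multiplying, 6*10800 = 64800 < 95200 = 17*5600, so 6/5600 is smaller: the convergent 41/14 is closer to x than 79/27.

41/14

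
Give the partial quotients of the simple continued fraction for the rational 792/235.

[3; 2, 1, 2, 2, 1, 8]

Run the Euclidean algorithm on 792 and 235; the successive quotients are the partial quotients a_0, a_1, ... (each step inverts the fractional part left over by the previous one):
  792 = 3*235 + 87, so a_0 = 3.
  235 = 2*87 + 61, so a_1 = 2.
  87 = 1*61 + 26, so a_2 = 1.
  61 = 2*26 + 9, so a_3 = 2.
  26 = 2*9 + 8, so a_4 = 2.
  9 = 1*8 + 1, so a_5 = 1.
  8 = 8*1 + 0, so a_6 = 8.
The remainder reaches 0 after 7 divisions, so the expansion has 7 partial quotients, read off in order.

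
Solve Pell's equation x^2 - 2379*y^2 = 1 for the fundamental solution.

(x, y) = (1951, 40)

First expand sqrt(2379) as a continued fraction. With x_i = (sqrt(2379) + m_i)/d_i and (m_0, d_0) = (0, 1): a_0 = floor(sqrt(2379)) = 48, since 48^2 = 2304 <= 2379 < 2401 = 49^2.
Iterate m_{i+1} = d_i*a_i - m_i, d_{i+1} = (2379 - m_{i+1}^2)/d_i, a_{i+1} = floor((a_0 + m_{i+1})/d_{i+1}):
  m_1 = 1*48 - 0 = 48, d_1 = (2379 - 48^2)/1 = 75/1 = 75, a_1 = floor((48 + 48)/75) = 1.
  m_2 = 75*1 - 48 = 27, d_2 = (2379 - 27^2)/75 = 1650/75 = 22, a_2 = floor((48 + 27)/22) = 3.
  m_3 = 22*3 - 27 = 39, d_3 = (2379 - 39^2)/22 = 858/22 = 39, a_3 = floor((48 + 39)/39) = 2.
  m_4 = 39*2 - 39 = 39, d_4 = (2379 - 39^2)/39 = 858/39 = 22, a_4 = floor((48 + 39)/22) = 3.
  m_5 = 22*3 - 39 = 27, d_5 = (2379 - 27^2)/22 = 1650/22 = 75, a_5 = floor((48 + 27)/75) = 1.
  m_6 = 75*1 - 27 = 48, d_6 = (2379 - 48^2)/75 = 75/75 = 1, a_6 = floor((48 + 48)/1) = 96.
  m_7 = 1*96 - 48 = 48, d_7 = (2379 - 48^2)/1 = 75/1 = 75: (m_7, d_7) = (m_1, d_1) = (48, 75), so from here the quotients repeat a_1, ..., a_6; the period length is 6.
So sqrt(2379) = [48; (1, 3, 2, 3, 1, 96)] with period length k = 6.
k is even, so the fundamental solution of x^2 - 2379y^2 = 1 is (p_{k-1}, q_{k-1}) = (p_5, q_5); compute convergents through index 5.
Convergents (p_i = a_i*p_{i-1} + p_{i-2}, q_i = a_i*q_{i-1} + q_{i-2} with p_{-2}=0, p_{-1}=1, q_{-2}=1, q_{-1}=0):
  i=0: a_0=48, p_0 = 48*1 + 0 = 48, q_0 = 48*0 + 1 = 1.
  i=1: a_1=1, p_1 = 1*48 + 1 = 49, q_1 = 1*1 + 0 = 1.
  i=2: a_2=3, p_2 = 3*49 + 48 = 195, q_2 = 3*1 + 1 = 4.
  i=3: a_3=2, p_3 = 2*195 + 49 = 439, q_3 = 2*4 + 1 = 9.
  i=4: a_4=3, p_4 = 3*439 + 195 = 1512, q_4 = 3*9 + 4 = 31.
  i=5: a_5=1, p_5 = 1*1512 + 439 = 1951, q_5 = 1*31 + 9 = 40.
Check: 1951^2 - 2379*40^2 = 3806401 - 3806400 = 1, so (x, y) = (1951, 40) solves the equation, and by the theorem it is the least positive solution.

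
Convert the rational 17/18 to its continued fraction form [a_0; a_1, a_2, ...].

[0; 1, 17]

Run the Euclidean algorithm on 17 and 18; the successive quotients are the partial quotients a_0, a_1, ... (each step inverts the fractional part left over by the previous one):
  17 = 0*18 + 17, so a_0 = 0.
  18 = 1*17 + 1, so a_1 = 1.
  17 = 17*1 + 0, so a_2 = 17.
The remainder reaches 0 after 3 divisions, so the expansion has 3 partial quotients, read off in order.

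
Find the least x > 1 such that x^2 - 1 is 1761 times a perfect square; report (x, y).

(x, y) = (1175, 28)

First expand sqrt(1761) as a continued fraction. With x_i = (sqrt(1761) + m_i)/d_i and (m_0, d_0) = (0, 1): a_0 = floor(sqrt(1761)) = 41, since 41^2 = 1681 <= 1761 < 1764 = 42^2.
Iterate m_{i+1} = d_i*a_i - m_i, d_{i+1} = (1761 - m_{i+1}^2)/d_i, a_{i+1} = floor((a_0 + m_{i+1})/d_{i+1}):
  m_1 = 1*41 - 0 = 41, d_1 = (1761 - 41^2)/1 = 80/1 = 80, a_1 = floor((41 + 41)/80) = 1.
  m_2 = 80*1 - 41 = 39, d_2 = (1761 - 39^2)/80 = 240/80 = 3, a_2 = floor((41 + 39)/3) = 26.
  m_3 = 3*26 - 39 = 39, d_3 = (1761 - 39^2)/3 = 240/3 = 80, a_3 = floor((41 + 39)/80) = 1.
  m_4 = 80*1 - 39 = 41, d_4 = (1761 - 41^2)/80 = 80/80 = 1, a_4 = floor((41 + 41)/1) = 82.
  m_5 = 1*82 - 41 = 41, d_5 = (1761 - 41^2)/1 = 80/1 = 80: (m_5, d_5) = (m_1, d_1) = (41, 80), so from here the quotients repeat a_1, ..., a_4; the period length is 4.
So sqrt(1761) = [41; (1, 26, 1, 82)] with period length k = 4.
k is even, so the fundamental solution of x^2 - 1761y^2 = 1 is (p_{k-1}, q_{k-1}) = (p_3, q_3); compute convergents through index 3.
Convergents (p_i = a_i*p_{i-1} + p_{i-2}, q_i = a_i*q_{i-1} + q_{i-2} with p_{-2}=0, p_{-1}=1, q_{-2}=1, q_{-1}=0):
  i=0: a_0=41, p_0 = 41*1 + 0 = 41, q_0 = 41*0 + 1 = 1.
  i=1: a_1=1, p_1 = 1*41 + 1 = 42, q_1 = 1*1 + 0 = 1.
  i=2: a_2=26, p_2 = 26*42 + 41 = 1133, q_2 = 26*1 + 1 = 27.
  i=3: a_3=1, p_3 = 1*1133 + 42 = 1175, q_3 = 1*27 + 1 = 28.
Check: 1175^2 - 1761*28^2 = 1380625 - 1380624 = 1, so (x, y) = (1175, 28) solves the equation, and by the theorem it is the least positive solution.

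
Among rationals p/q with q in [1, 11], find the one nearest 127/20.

70/11

Expand x = 127/20 as a continued fraction with the Euclidean algorithm:
  127 = 6*20 + 7, so a_0 = 6.
  20 = 2*7 + 6, so a_1 = 2.
  7 = 1*6 + 1, so a_2 = 1.
  6 = 6*1 + 0, so a_3 = 6.
so x = [6; 2, 1, 6].
Convergents (p_i = a_i*p_{i-1} + p_{i-2}, q_i = a_i*q_{i-1} + q_{i-2} with p_{-2}=0, p_{-1}=1, q_{-2}=1, q_{-1}=0), until the denominator exceeds 11:
  i=0: a_0=6, p_0 = 6*1 + 0 = 6, q_0 = 6*0 + 1 = 1.
  i=1: a_1=2, p_1 = 2*6 + 1 = 13, q_1 = 2*1 + 0 = 2.
  i=2: a_2=1, p_2 = 1*13 + 6 = 19, q_2 = 1*2 + 1 = 3.
  i=3: a_3=6, p_3 = 6*19 + 13 = 127, q_3 = 6*3 + 2 = 20.
q_3 = 20 > 11, so the last convergent with denominator <= 11 is p_2/q_2 = 19/3.
The closest fraction with denominator <= 11 is either p_2/q_2 or the intermediate fraction (k*p_2 + p_1)/(k*q_2 + q_1) with the largest k >= 1 whose denominator stays <= 11; these approach x as k grows, and every other convergent or intermediate fraction in range is farther away.
Largest k: floor((11 - q_1)/q_2) = floor((11 - 2)/3) = 3.
That gives (3*19 + 13)/(3*3 + 2) = 70/11.
Compare the errors: |x - 19/3| = |127*3 - 19*20|/(20*3) = 1/60, and |x - 70/11| = |127*11 - 70*20|/(20*11) = 3/220.
Cross-multiplying, 3*60 = 180 < 220 = 1*220, so 3/220 is smaller: the intermediate fraction 70/11 is closer to x than 19/3.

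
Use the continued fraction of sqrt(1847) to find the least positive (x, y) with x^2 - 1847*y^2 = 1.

First expand sqrt(1847) as a continued fraction. With x_i = (sqrt(1847) + m_i)/d_i and (m_0, d_0) = (0, 1): a_0 = floor(sqrt(1847)) = 42, since 42^2 = 1764 <= 1847 < 1849 = 43^2.
Iterate m_{i+1} = d_i*a_i - m_i, d_{i+1} = (1847 - m_{i+1}^2)/d_i, a_{i+1} = floor((a_0 + m_{i+1})/d_{i+1}):
  m_1 = 1*42 - 0 = 42, d_1 = (1847 - 42^2)/1 = 83/1 = 83, a_1 = floor((42 + 42)/83) = 1.
  m_2 = 83*1 - 42 = 41, d_2 = (1847 - 41^2)/83 = 166/83 = 2, a_2 = floor((42 + 41)/2) = 41.
  m_3 = 2*41 - 41 = 41, d_3 = (1847 - 41^2)/2 = 166/2 = 83, a_3 = floor((42 + 41)/83) = 1.
  m_4 = 83*1 - 41 = 42, d_4 = (1847 - 42^2)/83 = 83/83 = 1, a_4 = floor((42 + 42)/1) = 84.
  m_5 = 1*84 - 42 = 42, d_5 = (1847 - 42^2)/1 = 83/1 = 83: (m_5, d_5) = (m_1, d_1) = (42, 83), so from here the quotients repeat a_1, ..., a_4; the period length is 4.
So sqrt(1847) = [42; (1, 41, 1, 84)] with period length k = 4.
k is even, so the fundamental solution of x^2 - 1847y^2 = 1 is (p_{k-1}, q_{k-1}) = (p_3, q_3); compute convergents through index 3.
Convergents (p_i = a_i*p_{i-1} + p_{i-2}, q_i = a_i*q_{i-1} + q_{i-2} with p_{-2}=0, p_{-1}=1, q_{-2}=1, q_{-1}=0):
  i=0: a_0=42, p_0 = 42*1 + 0 = 42, q_0 = 42*0 + 1 = 1.
  i=1: a_1=1, p_1 = 1*42 + 1 = 43, q_1 = 1*1 + 0 = 1.
  i=2: a_2=41, p_2 = 41*43 + 42 = 1805, q_2 = 41*1 + 1 = 42.
  i=3: a_3=1, p_3 = 1*1805 + 43 = 1848, q_3 = 1*42 + 1 = 43.
Check: 1848^2 - 1847*43^2 = 3415104 - 3415103 = 1, so (x, y) = (1848, 43) solves the equation, and by the theorem it is the least positive solution.

(x, y) = (1848, 43)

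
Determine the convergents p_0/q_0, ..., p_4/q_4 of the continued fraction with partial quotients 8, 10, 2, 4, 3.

Using the convergent recurrence p_i = a_i*p_{i-1} + p_{i-2}, q_i = a_i*q_{i-1} + q_{i-2} with p_{-2}=0, p_{-1}=1, q_{-2}=1, q_{-1}=0:
  i=0: a_0=8, p_0 = 8*1 + 0 = 8, q_0 = 8*0 + 1 = 1.
  i=1: a_1=10, p_1 = 10*8 + 1 = 81, q_1 = 10*1 + 0 = 10.
  i=2: a_2=2, p_2 = 2*81 + 8 = 170, q_2 = 2*10 + 1 = 21.
  i=3: a_3=4, p_3 = 4*170 + 81 = 761, q_3 = 4*21 + 10 = 94.
  i=4: a_4=3, p_4 = 3*761 + 170 = 2453, q_4 = 3*94 + 21 = 303.

8/1, 81/10, 170/21, 761/94, 2453/303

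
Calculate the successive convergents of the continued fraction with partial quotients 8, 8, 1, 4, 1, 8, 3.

Using the convergent recurrence p_i = a_i*p_{i-1} + p_{i-2}, q_i = a_i*q_{i-1} + q_{i-2} with p_{-2}=0, p_{-1}=1, q_{-2}=1, q_{-1}=0:
  i=0: a_0=8, p_0 = 8*1 + 0 = 8, q_0 = 8*0 + 1 = 1.
  i=1: a_1=8, p_1 = 8*8 + 1 = 65, q_1 = 8*1 + 0 = 8.
  i=2: a_2=1, p_2 = 1*65 + 8 = 73, q_2 = 1*8 + 1 = 9.
  i=3: a_3=4, p_3 = 4*73 + 65 = 357, q_3 = 4*9 + 8 = 44.
  i=4: a_4=1, p_4 = 1*357 + 73 = 430, q_4 = 1*44 + 9 = 53.
  i=5: a_5=8, p_5 = 8*430 + 357 = 3797, q_5 = 8*53 + 44 = 468.
  i=6: a_6=3, p_6 = 3*3797 + 430 = 11821, q_6 = 3*468 + 53 = 1457.

8/1, 65/8, 73/9, 357/44, 430/53, 3797/468, 11821/1457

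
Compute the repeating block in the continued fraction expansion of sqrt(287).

Write x_i = (sqrt(287) + m_i)/d_i with (m_0, d_0) = (0, 1). a_0 = floor(sqrt(287)) = 16, since 16^2 = 256 <= 287 < 289 = 17^2.
Iterate m_{i+1} = d_i*a_i - m_i, d_{i+1} = (287 - m_{i+1}^2)/d_i, a_{i+1} = floor((a_0 + m_{i+1})/d_{i+1}):
  m_1 = 1*16 - 0 = 16, d_1 = (287 - 16^2)/1 = 31/1 = 31, a_1 = floor((16 + 16)/31) = 1.
  m_2 = 31*1 - 16 = 15, d_2 = (287 - 15^2)/31 = 62/31 = 2, a_2 = floor((16 + 15)/2) = 15.
  m_3 = 2*15 - 15 = 15, d_3 = (287 - 15^2)/2 = 62/2 = 31, a_3 = floor((16 + 15)/31) = 1.
  m_4 = 31*1 - 15 = 16, d_4 = (287 - 16^2)/31 = 31/31 = 1, a_4 = floor((16 + 16)/1) = 32.
  m_5 = 1*32 - 16 = 16, d_5 = (287 - 16^2)/1 = 31/1 = 31: (m_5, d_5) = (m_1, d_1) = (16, 31), so from here the quotients repeat a_1, ..., a_4; the period length is 4.
Hence the expansion of sqrt(287) is a_0 = 16 followed by the repeating block 1, 15, 1, 32 (period 4).

[16; (1, 15, 1, 32)]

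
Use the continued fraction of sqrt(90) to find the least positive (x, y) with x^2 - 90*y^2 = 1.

(x, y) = (19, 2)

First expand sqrt(90) as a continued fraction. With x_i = (sqrt(90) + m_i)/d_i and (m_0, d_0) = (0, 1): a_0 = floor(sqrt(90)) = 9, since 9^2 = 81 <= 90 < 100 = 10^2.
Iterate m_{i+1} = d_i*a_i - m_i, d_{i+1} = (90 - m_{i+1}^2)/d_i, a_{i+1} = floor((a_0 + m_{i+1})/d_{i+1}):
  m_1 = 1*9 - 0 = 9, d_1 = (90 - 9^2)/1 = 9/1 = 9, a_1 = floor((9 + 9)/9) = 2.
  m_2 = 9*2 - 9 = 9, d_2 = (90 - 9^2)/9 = 9/9 = 1, a_2 = floor((9 + 9)/1) = 18.
  m_3 = 1*18 - 9 = 9, d_3 = (90 - 9^2)/1 = 9/1 = 9: (m_3, d_3) = (m_1, d_1) = (9, 9), so from here the quotients repeat a_1, a_2; the period length is 2.
So sqrt(90) = [9; (2, 18)] with period length k = 2.
k is even, so the fundamental solution of x^2 - 90y^2 = 1 is (p_{k-1}, q_{k-1}) = (p_1, q_1); compute convergents through index 1.
Convergents (p_i = a_i*p_{i-1} + p_{i-2}, q_i = a_i*q_{i-1} + q_{i-2} with p_{-2}=0, p_{-1}=1, q_{-2}=1, q_{-1}=0):
  i=0: a_0=9, p_0 = 9*1 + 0 = 9, q_0 = 9*0 + 1 = 1.
  i=1: a_1=2, p_1 = 2*9 + 1 = 19, q_1 = 2*1 + 0 = 2.
Check: 19^2 - 90*2^2 = 361 - 360 = 1, so (x, y) = (19, 2) solves the equation, and by the theorem it is the least positive solution.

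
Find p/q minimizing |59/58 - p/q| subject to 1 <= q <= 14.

Expand x = 59/58 as a continued fraction with the Euclidean algorithm:
  59 = 1*58 + 1, so a_0 = 1.
  58 = 58*1 + 0, so a_1 = 58.
so x = [1; 58].
Convergents (p_i = a_i*p_{i-1} + p_{i-2}, q_i = a_i*q_{i-1} + q_{i-2} with p_{-2}=0, p_{-1}=1, q_{-2}=1, q_{-1}=0), until the denominator exceeds 14:
  i=0: a_0=1, p_0 = 1*1 + 0 = 1, q_0 = 1*0 + 1 = 1.
  i=1: a_1=58, p_1 = 58*1 + 1 = 59, q_1 = 58*1 + 0 = 58.
q_1 = 58 > 14, so the last convergent with denominator <= 14 is p_0/q_0 = 1/1.
The closest fraction with denominator <= 14 is either p_0/q_0 or the intermediate fraction (k*p_0 + p_{-1})/(k*q_0 + q_{-1}) with the largest k >= 1 whose denominator stays <= 14; these approach x as k grows, and every other convergent or intermediate fraction in range is farther away.
Largest k: floor((14 - q_{-1})/q_0) = floor((14 - 0)/1) = 14 (using the seeds p_{-1} = 1, q_{-1} = 0).
That gives (14*1 + 1)/(14*1 + 0) = 15/14.
Compare the errors: |x - 1/1| = |59*1 - 1*58|/(58*1) = 1/58, and |x - 15/14| = |59*14 - 15*58|/(58*14) = 44/812.
Cross-multiplying, 1*812 = 812 < 2552 = 44*58, so 1/58 is smaller: the convergent 1/1 is closer to x than 15/14.

1/1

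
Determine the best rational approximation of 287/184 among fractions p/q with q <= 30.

Expand x = 287/184 as a continued fraction with the Euclidean algorithm:
  287 = 1*184 + 103, so a_0 = 1.
  184 = 1*103 + 81, so a_1 = 1.
  103 = 1*81 + 22, so a_2 = 1.
  81 = 3*22 + 15, so a_3 = 3.
  22 = 1*15 + 7, so a_4 = 1.
  15 = 2*7 + 1, so a_5 = 2.
  7 = 7*1 + 0, so a_6 = 7.
so x = [1; 1, 1, 3, 1, 2, 7].
Convergents (p_i = a_i*p_{i-1} + p_{i-2}, q_i = a_i*q_{i-1} + q_{i-2} with p_{-2}=0, p_{-1}=1, q_{-2}=1, q_{-1}=0), until the denominator exceeds 30:
  i=0: a_0=1, p_0 = 1*1 + 0 = 1, q_0 = 1*0 + 1 = 1.
  i=1: a_1=1, p_1 = 1*1 + 1 = 2, q_1 = 1*1 + 0 = 1.
  i=2: a_2=1, p_2 = 1*2 + 1 = 3, q_2 = 1*1 + 1 = 2.
  i=3: a_3=3, p_3 = 3*3 + 2 = 11, q_3 = 3*2 + 1 = 7.
  i=4: a_4=1, p_4 = 1*11 + 3 = 14, q_4 = 1*7 + 2 = 9.
  i=5: a_5=2, p_5 = 2*14 + 11 = 39, q_5 = 2*9 + 7 = 25.
  i=6: a_6=7, p_6 = 7*39 + 14 = 287, q_6 = 7*25 + 9 = 184.
q_6 = 184 > 30, so the last convergent with denominator <= 30 is p_5/q_5 = 39/25.
The closest fraction with denominator <= 30 is either p_5/q_5 or the intermediate fraction (k*p_5 + p_4)/(k*q_5 + q_4) with the largest k >= 1 whose denominator stays <= 30; these approach x as k grows, and every other convergent or intermediate fraction in range is farther away.
Largest k: floor((30 - q_4)/q_5) = floor((30 - 9)/25) = 0.
Since k = 0, no intermediate fraction beyond p_5/q_5 has denominator <= 30, so the convergent 39/25 is the closest (its error is |287*25 - 39*184|/(184*25) = 1/4600).

39/25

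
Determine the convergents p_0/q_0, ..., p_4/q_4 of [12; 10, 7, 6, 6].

12/1, 121/10, 859/71, 5275/436, 32509/2687

Using the convergent recurrence p_i = a_i*p_{i-1} + p_{i-2}, q_i = a_i*q_{i-1} + q_{i-2} with p_{-2}=0, p_{-1}=1, q_{-2}=1, q_{-1}=0:
  i=0: a_0=12, p_0 = 12*1 + 0 = 12, q_0 = 12*0 + 1 = 1.
  i=1: a_1=10, p_1 = 10*12 + 1 = 121, q_1 = 10*1 + 0 = 10.
  i=2: a_2=7, p_2 = 7*121 + 12 = 859, q_2 = 7*10 + 1 = 71.
  i=3: a_3=6, p_3 = 6*859 + 121 = 5275, q_3 = 6*71 + 10 = 436.
  i=4: a_4=6, p_4 = 6*5275 + 859 = 32509, q_4 = 6*436 + 71 = 2687.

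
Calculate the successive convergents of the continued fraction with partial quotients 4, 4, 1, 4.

4/1, 17/4, 21/5, 101/24

Using the convergent recurrence p_i = a_i*p_{i-1} + p_{i-2}, q_i = a_i*q_{i-1} + q_{i-2} with p_{-2}=0, p_{-1}=1, q_{-2}=1, q_{-1}=0:
  i=0: a_0=4, p_0 = 4*1 + 0 = 4, q_0 = 4*0 + 1 = 1.
  i=1: a_1=4, p_1 = 4*4 + 1 = 17, q_1 = 4*1 + 0 = 4.
  i=2: a_2=1, p_2 = 1*17 + 4 = 21, q_2 = 1*4 + 1 = 5.
  i=3: a_3=4, p_3 = 4*21 + 17 = 101, q_3 = 4*5 + 4 = 24.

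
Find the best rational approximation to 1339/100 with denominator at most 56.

Expand x = 1339/100 as a continued fraction with the Euclidean algorithm:
  1339 = 13*100 + 39, so a_0 = 13.
  100 = 2*39 + 22, so a_1 = 2.
  39 = 1*22 + 17, so a_2 = 1.
  22 = 1*17 + 5, so a_3 = 1.
  17 = 3*5 + 2, so a_4 = 3.
  5 = 2*2 + 1, so a_5 = 2.
  2 = 2*1 + 0, so a_6 = 2.
so x = [13; 2, 1, 1, 3, 2, 2].
Convergents (p_i = a_i*p_{i-1} + p_{i-2}, q_i = a_i*q_{i-1} + q_{i-2} with p_{-2}=0, p_{-1}=1, q_{-2}=1, q_{-1}=0), until the denominator exceeds 56:
  i=0: a_0=13, p_0 = 13*1 + 0 = 13, q_0 = 13*0 + 1 = 1.
  i=1: a_1=2, p_1 = 2*13 + 1 = 27, q_1 = 2*1 + 0 = 2.
  i=2: a_2=1, p_2 = 1*27 + 13 = 40, q_2 = 1*2 + 1 = 3.
  i=3: a_3=1, p_3 = 1*40 + 27 = 67, q_3 = 1*3 + 2 = 5.
  i=4: a_4=3, p_4 = 3*67 + 40 = 241, q_4 = 3*5 + 3 = 18.
  i=5: a_5=2, p_5 = 2*241 + 67 = 549, q_5 = 2*18 + 5 = 41.
  i=6: a_6=2, p_6 = 2*549 + 241 = 1339, q_6 = 2*41 + 18 = 100.
q_6 = 100 > 56, so the last convergent with denominator <= 56 is p_5/q_5 = 549/41.
The closest fraction with denominator <= 56 is either p_5/q_5 or the intermediate fraction (k*p_5 + p_4)/(k*q_5 + q_4) with the largest k >= 1 whose denominator stays <= 56; these approach x as k grows, and every other convergent or intermediate fraction in range is farther away.
Largest k: floor((56 - q_4)/q_5) = floor((56 - 18)/41) = 0.
Since k = 0, no intermediate fraction beyond p_5/q_5 has denominator <= 56, so the convergent 549/41 is the closest (its error is |1339*41 - 549*100|/(100*41) = 1/4100).

549/41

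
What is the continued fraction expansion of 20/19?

Run the Euclidean algorithm on 20 and 19; the successive quotients are the partial quotients a_0, a_1, ... (each step inverts the fractional part left over by the previous one):
  20 = 1*19 + 1, so a_0 = 1.
  19 = 19*1 + 0, so a_1 = 19.
The remainder reaches 0 after 2 divisions, so the expansion has 2 partial quotients, read off in order.

[1; 19]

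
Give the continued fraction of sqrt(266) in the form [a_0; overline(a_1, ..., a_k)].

Write x_i = (sqrt(266) + m_i)/d_i with (m_0, d_0) = (0, 1). a_0 = floor(sqrt(266)) = 16, since 16^2 = 256 <= 266 < 289 = 17^2.
Iterate m_{i+1} = d_i*a_i - m_i, d_{i+1} = (266 - m_{i+1}^2)/d_i, a_{i+1} = floor((a_0 + m_{i+1})/d_{i+1}):
  m_1 = 1*16 - 0 = 16, d_1 = (266 - 16^2)/1 = 10/1 = 10, a_1 = floor((16 + 16)/10) = 3.
  m_2 = 10*3 - 16 = 14, d_2 = (266 - 14^2)/10 = 70/10 = 7, a_2 = floor((16 + 14)/7) = 4.
  m_3 = 7*4 - 14 = 14, d_3 = (266 - 14^2)/7 = 70/7 = 10, a_3 = floor((16 + 14)/10) = 3.
  m_4 = 10*3 - 14 = 16, d_4 = (266 - 16^2)/10 = 10/10 = 1, a_4 = floor((16 + 16)/1) = 32.
  m_5 = 1*32 - 16 = 16, d_5 = (266 - 16^2)/1 = 10/1 = 10: (m_5, d_5) = (m_1, d_1) = (16, 10), so from here the quotients repeat a_1, ..., a_4; the period length is 4.
Hence the expansion of sqrt(266) is a_0 = 16 followed by the repeating block 3, 4, 3, 32 (period 4).

[16; overline(3, 4, 3, 32)]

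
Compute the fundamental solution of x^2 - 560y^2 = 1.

(x, y) = (71, 3)

First expand sqrt(560) as a continued fraction. With x_i = (sqrt(560) + m_i)/d_i and (m_0, d_0) = (0, 1): a_0 = floor(sqrt(560)) = 23, since 23^2 = 529 <= 560 < 576 = 24^2.
Iterate m_{i+1} = d_i*a_i - m_i, d_{i+1} = (560 - m_{i+1}^2)/d_i, a_{i+1} = floor((a_0 + m_{i+1})/d_{i+1}):
  m_1 = 1*23 - 0 = 23, d_1 = (560 - 23^2)/1 = 31/1 = 31, a_1 = floor((23 + 23)/31) = 1.
  m_2 = 31*1 - 23 = 8, d_2 = (560 - 8^2)/31 = 496/31 = 16, a_2 = floor((23 + 8)/16) = 1.
  m_3 = 16*1 - 8 = 8, d_3 = (560 - 8^2)/16 = 496/16 = 31, a_3 = floor((23 + 8)/31) = 1.
  m_4 = 31*1 - 8 = 23, d_4 = (560 - 23^2)/31 = 31/31 = 1, a_4 = floor((23 + 23)/1) = 46.
  m_5 = 1*46 - 23 = 23, d_5 = (560 - 23^2)/1 = 31/1 = 31: (m_5, d_5) = (m_1, d_1) = (23, 31), so from here the quotients repeat a_1, ..., a_4; the period length is 4.
So sqrt(560) = [23; (1, 1, 1, 46)] with period length k = 4.
k is even, so the fundamental solution of x^2 - 560y^2 = 1 is (p_{k-1}, q_{k-1}) = (p_3, q_3); compute convergents through index 3.
Convergents (p_i = a_i*p_{i-1} + p_{i-2}, q_i = a_i*q_{i-1} + q_{i-2} with p_{-2}=0, p_{-1}=1, q_{-2}=1, q_{-1}=0):
  i=0: a_0=23, p_0 = 23*1 + 0 = 23, q_0 = 23*0 + 1 = 1.
  i=1: a_1=1, p_1 = 1*23 + 1 = 24, q_1 = 1*1 + 0 = 1.
  i=2: a_2=1, p_2 = 1*24 + 23 = 47, q_2 = 1*1 + 1 = 2.
  i=3: a_3=1, p_3 = 1*47 + 24 = 71, q_3 = 1*2 + 1 = 3.
Check: 71^2 - 560*3^2 = 5041 - 5040 = 1, so (x, y) = (71, 3) solves the equation, and by the theorem it is the least positive solution.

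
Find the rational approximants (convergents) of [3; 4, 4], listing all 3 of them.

3/1, 13/4, 55/17

Using the convergent recurrence p_i = a_i*p_{i-1} + p_{i-2}, q_i = a_i*q_{i-1} + q_{i-2} with p_{-2}=0, p_{-1}=1, q_{-2}=1, q_{-1}=0:
  i=0: a_0=3, p_0 = 3*1 + 0 = 3, q_0 = 3*0 + 1 = 1.
  i=1: a_1=4, p_1 = 4*3 + 1 = 13, q_1 = 4*1 + 0 = 4.
  i=2: a_2=4, p_2 = 4*13 + 3 = 55, q_2 = 4*4 + 1 = 17.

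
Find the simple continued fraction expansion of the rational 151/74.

[2; 24, 1, 2]

Run the Euclidean algorithm on 151 and 74; the successive quotients are the partial quotients a_0, a_1, ... (each step inverts the fractional part left over by the previous one):
  151 = 2*74 + 3, so a_0 = 2.
  74 = 24*3 + 2, so a_1 = 24.
  3 = 1*2 + 1, so a_2 = 1.
  2 = 2*1 + 0, so a_3 = 2.
The remainder reaches 0 after 4 divisions, so the expansion has 4 partial quotients, read off in order.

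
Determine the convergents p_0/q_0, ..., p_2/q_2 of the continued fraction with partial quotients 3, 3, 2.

Using the convergent recurrence p_i = a_i*p_{i-1} + p_{i-2}, q_i = a_i*q_{i-1} + q_{i-2} with p_{-2}=0, p_{-1}=1, q_{-2}=1, q_{-1}=0:
  i=0: a_0=3, p_0 = 3*1 + 0 = 3, q_0 = 3*0 + 1 = 1.
  i=1: a_1=3, p_1 = 3*3 + 1 = 10, q_1 = 3*1 + 0 = 3.
  i=2: a_2=2, p_2 = 2*10 + 3 = 23, q_2 = 2*3 + 1 = 7.

3/1, 10/3, 23/7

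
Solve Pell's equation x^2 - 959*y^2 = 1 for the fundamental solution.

(x, y) = (960, 31)

First expand sqrt(959) as a continued fraction. With x_i = (sqrt(959) + m_i)/d_i and (m_0, d_0) = (0, 1): a_0 = floor(sqrt(959)) = 30, since 30^2 = 900 <= 959 < 961 = 31^2.
Iterate m_{i+1} = d_i*a_i - m_i, d_{i+1} = (959 - m_{i+1}^2)/d_i, a_{i+1} = floor((a_0 + m_{i+1})/d_{i+1}):
  m_1 = 1*30 - 0 = 30, d_1 = (959 - 30^2)/1 = 59/1 = 59, a_1 = floor((30 + 30)/59) = 1.
  m_2 = 59*1 - 30 = 29, d_2 = (959 - 29^2)/59 = 118/59 = 2, a_2 = floor((30 + 29)/2) = 29.
  m_3 = 2*29 - 29 = 29, d_3 = (959 - 29^2)/2 = 118/2 = 59, a_3 = floor((30 + 29)/59) = 1.
  m_4 = 59*1 - 29 = 30, d_4 = (959 - 30^2)/59 = 59/59 = 1, a_4 = floor((30 + 30)/1) = 60.
  m_5 = 1*60 - 30 = 30, d_5 = (959 - 30^2)/1 = 59/1 = 59: (m_5, d_5) = (m_1, d_1) = (30, 59), so from here the quotients repeat a_1, ..., a_4; the period length is 4.
So sqrt(959) = [30; (1, 29, 1, 60)] with period length k = 4.
k is even, so the fundamental solution of x^2 - 959y^2 = 1 is (p_{k-1}, q_{k-1}) = (p_3, q_3); compute convergents through index 3.
Convergents (p_i = a_i*p_{i-1} + p_{i-2}, q_i = a_i*q_{i-1} + q_{i-2} with p_{-2}=0, p_{-1}=1, q_{-2}=1, q_{-1}=0):
  i=0: a_0=30, p_0 = 30*1 + 0 = 30, q_0 = 30*0 + 1 = 1.
  i=1: a_1=1, p_1 = 1*30 + 1 = 31, q_1 = 1*1 + 0 = 1.
  i=2: a_2=29, p_2 = 29*31 + 30 = 929, q_2 = 29*1 + 1 = 30.
  i=3: a_3=1, p_3 = 1*929 + 31 = 960, q_3 = 1*30 + 1 = 31.
Check: 960^2 - 959*31^2 = 921600 - 921599 = 1, so (x, y) = (960, 31) solves the equation, and by the theorem it is the least positive solution.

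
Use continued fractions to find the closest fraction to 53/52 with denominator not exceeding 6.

Expand x = 53/52 as a continued fraction with the Euclidean algorithm:
  53 = 1*52 + 1, so a_0 = 1.
  52 = 52*1 + 0, so a_1 = 52.
so x = [1; 52].
Convergents (p_i = a_i*p_{i-1} + p_{i-2}, q_i = a_i*q_{i-1} + q_{i-2} with p_{-2}=0, p_{-1}=1, q_{-2}=1, q_{-1}=0), until the denominator exceeds 6:
  i=0: a_0=1, p_0 = 1*1 + 0 = 1, q_0 = 1*0 + 1 = 1.
  i=1: a_1=52, p_1 = 52*1 + 1 = 53, q_1 = 52*1 + 0 = 52.
q_1 = 52 > 6, so the last convergent with denominator <= 6 is p_0/q_0 = 1/1.
The closest fraction with denominator <= 6 is either p_0/q_0 or the intermediate fraction (k*p_0 + p_{-1})/(k*q_0 + q_{-1}) with the largest k >= 1 whose denominator stays <= 6; these approach x as k grows, and every other convergent or intermediate fraction in range is farther away.
Largest k: floor((6 - q_{-1})/q_0) = floor((6 - 0)/1) = 6 (using the seeds p_{-1} = 1, q_{-1} = 0).
That gives (6*1 + 1)/(6*1 + 0) = 7/6.
Compare the errors: |x - 1/1| = |53*1 - 1*52|/(52*1) = 1/52, and |x - 7/6| = |53*6 - 7*52|/(52*6) = 46/312.
Cross-multiplying, 1*312 = 312 < 2392 = 46*52, so 1/52 is smaller: the convergent 1/1 is closer to x than 7/6.

1/1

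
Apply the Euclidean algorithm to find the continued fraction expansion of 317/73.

Run the Euclidean algorithm on 317 and 73; the successive quotients are the partial quotients a_0, a_1, ... (each step inverts the fractional part left over by the previous one):
  317 = 4*73 + 25, so a_0 = 4.
  73 = 2*25 + 23, so a_1 = 2.
  25 = 1*23 + 2, so a_2 = 1.
  23 = 11*2 + 1, so a_3 = 11.
  2 = 2*1 + 0, so a_4 = 2.
The remainder reaches 0 after 5 divisions, so the expansion has 5 partial quotients, read off in order.

[4; 2, 1, 11, 2]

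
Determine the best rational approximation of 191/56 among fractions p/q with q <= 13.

41/12

Expand x = 191/56 as a continued fraction with the Euclidean algorithm:
  191 = 3*56 + 23, so a_0 = 3.
  56 = 2*23 + 10, so a_1 = 2.
  23 = 2*10 + 3, so a_2 = 2.
  10 = 3*3 + 1, so a_3 = 3.
  3 = 3*1 + 0, so a_4 = 3.
so x = [3; 2, 2, 3, 3].
Convergents (p_i = a_i*p_{i-1} + p_{i-2}, q_i = a_i*q_{i-1} + q_{i-2} with p_{-2}=0, p_{-1}=1, q_{-2}=1, q_{-1}=0), until the denominator exceeds 13:
  i=0: a_0=3, p_0 = 3*1 + 0 = 3, q_0 = 3*0 + 1 = 1.
  i=1: a_1=2, p_1 = 2*3 + 1 = 7, q_1 = 2*1 + 0 = 2.
  i=2: a_2=2, p_2 = 2*7 + 3 = 17, q_2 = 2*2 + 1 = 5.
  i=3: a_3=3, p_3 = 3*17 + 7 = 58, q_3 = 3*5 + 2 = 17.
q_3 = 17 > 13, so the last convergent with denominator <= 13 is p_2/q_2 = 17/5.
The closest fraction with denominator <= 13 is either p_2/q_2 or the intermediate fraction (k*p_2 + p_1)/(k*q_2 + q_1) with the largest k >= 1 whose denominator stays <= 13; these approach x as k grows, and every other convergent or intermediate fraction in range is farther away.
Largest k: floor((13 - q_1)/q_2) = floor((13 - 2)/5) = 2.
That gives (2*17 + 7)/(2*5 + 2) = 41/12.
Compare the errors: |x - 17/5| = |191*5 - 17*56|/(56*5) = 3/280, and |x - 41/12| = |191*12 - 41*56|/(56*12) = 4/672.
Cross-multiplying, 4*280 = 1120 < 2016 = 3*672, so 4/672 is smaller: the intermediate fraction 41/12 is closer to x than 17/5.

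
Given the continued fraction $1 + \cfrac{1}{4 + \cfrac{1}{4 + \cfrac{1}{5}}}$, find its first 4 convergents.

Using the convergent recurrence p_i = a_i*p_{i-1} + p_{i-2}, q_i = a_i*q_{i-1} + q_{i-2} with p_{-2}=0, p_{-1}=1, q_{-2}=1, q_{-1}=0:
  i=0: a_0=1, p_0 = 1*1 + 0 = 1, q_0 = 1*0 + 1 = 1.
  i=1: a_1=4, p_1 = 4*1 + 1 = 5, q_1 = 4*1 + 0 = 4.
  i=2: a_2=4, p_2 = 4*5 + 1 = 21, q_2 = 4*4 + 1 = 17.
  i=3: a_3=5, p_3 = 5*21 + 5 = 110, q_3 = 5*17 + 4 = 89.

1/1, 5/4, 21/17, 110/89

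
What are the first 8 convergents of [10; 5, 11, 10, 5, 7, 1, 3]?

10/1, 51/5, 571/56, 5761/565, 29376/2881, 211393/20732, 240769/23613, 933700/91571

Using the convergent recurrence p_i = a_i*p_{i-1} + p_{i-2}, q_i = a_i*q_{i-1} + q_{i-2} with p_{-2}=0, p_{-1}=1, q_{-2}=1, q_{-1}=0:
  i=0: a_0=10, p_0 = 10*1 + 0 = 10, q_0 = 10*0 + 1 = 1.
  i=1: a_1=5, p_1 = 5*10 + 1 = 51, q_1 = 5*1 + 0 = 5.
  i=2: a_2=11, p_2 = 11*51 + 10 = 571, q_2 = 11*5 + 1 = 56.
  i=3: a_3=10, p_3 = 10*571 + 51 = 5761, q_3 = 10*56 + 5 = 565.
  i=4: a_4=5, p_4 = 5*5761 + 571 = 29376, q_4 = 5*565 + 56 = 2881.
  i=5: a_5=7, p_5 = 7*29376 + 5761 = 211393, q_5 = 7*2881 + 565 = 20732.
  i=6: a_6=1, p_6 = 1*211393 + 29376 = 240769, q_6 = 1*20732 + 2881 = 23613.
  i=7: a_7=3, p_7 = 3*240769 + 211393 = 933700, q_7 = 3*23613 + 20732 = 91571.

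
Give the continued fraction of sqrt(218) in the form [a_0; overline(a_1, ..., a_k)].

[14; overline(1, 3, 3, 1, 28)]

Write x_i = (sqrt(218) + m_i)/d_i with (m_0, d_0) = (0, 1). a_0 = floor(sqrt(218)) = 14, since 14^2 = 196 <= 218 < 225 = 15^2.
Iterate m_{i+1} = d_i*a_i - m_i, d_{i+1} = (218 - m_{i+1}^2)/d_i, a_{i+1} = floor((a_0 + m_{i+1})/d_{i+1}):
  m_1 = 1*14 - 0 = 14, d_1 = (218 - 14^2)/1 = 22/1 = 22, a_1 = floor((14 + 14)/22) = 1.
  m_2 = 22*1 - 14 = 8, d_2 = (218 - 8^2)/22 = 154/22 = 7, a_2 = floor((14 + 8)/7) = 3.
  m_3 = 7*3 - 8 = 13, d_3 = (218 - 13^2)/7 = 49/7 = 7, a_3 = floor((14 + 13)/7) = 3.
  m_4 = 7*3 - 13 = 8, d_4 = (218 - 8^2)/7 = 154/7 = 22, a_4 = floor((14 + 8)/22) = 1.
  m_5 = 22*1 - 8 = 14, d_5 = (218 - 14^2)/22 = 22/22 = 1, a_5 = floor((14 + 14)/1) = 28.
  m_6 = 1*28 - 14 = 14, d_6 = (218 - 14^2)/1 = 22/1 = 22: (m_6, d_6) = (m_1, d_1) = (14, 22), so from here the quotients repeat a_1, ..., a_5; the period length is 5.
Hence the expansion of sqrt(218) is a_0 = 14 followed by the repeating block 1, 3, 3, 1, 28 (period 5).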